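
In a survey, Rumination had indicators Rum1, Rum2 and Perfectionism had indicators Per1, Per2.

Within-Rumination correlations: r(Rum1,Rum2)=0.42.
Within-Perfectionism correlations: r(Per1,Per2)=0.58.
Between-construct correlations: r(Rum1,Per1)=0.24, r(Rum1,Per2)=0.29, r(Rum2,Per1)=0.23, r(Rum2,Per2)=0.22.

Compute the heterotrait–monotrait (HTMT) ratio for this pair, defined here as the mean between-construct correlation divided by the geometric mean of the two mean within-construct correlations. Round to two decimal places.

Mean between = 0.98/4 = 0.2450.
Mean within-Rum = 0.42/1 = 0.4200; mean within-Per = 0.58/1 = 0.5800.
Geometric mean = √(0.4200 × 0.5800) = 0.4936.
HTMT = 0.2450 / 0.4936 = 0.50.

0.50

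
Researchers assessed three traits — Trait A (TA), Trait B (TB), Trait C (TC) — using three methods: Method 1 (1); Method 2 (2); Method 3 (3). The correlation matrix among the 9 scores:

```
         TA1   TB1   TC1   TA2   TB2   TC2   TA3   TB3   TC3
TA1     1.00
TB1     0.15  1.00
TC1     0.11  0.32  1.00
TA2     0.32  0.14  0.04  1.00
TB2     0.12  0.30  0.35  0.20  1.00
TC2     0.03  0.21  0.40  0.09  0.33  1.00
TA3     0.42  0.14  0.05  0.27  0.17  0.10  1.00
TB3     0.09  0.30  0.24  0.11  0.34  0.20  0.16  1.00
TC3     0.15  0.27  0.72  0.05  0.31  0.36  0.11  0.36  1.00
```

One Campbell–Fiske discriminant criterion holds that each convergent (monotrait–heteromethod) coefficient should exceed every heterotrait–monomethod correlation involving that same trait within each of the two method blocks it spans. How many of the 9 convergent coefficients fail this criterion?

4

Convergent coefficients and their comparison sets:
TA (methods 1·2): 0.32 vs {0.15, 0.20, 0.11, 0.09} → pass.
TA (methods 1·3): 0.42 vs {0.15, 0.16, 0.11, 0.11} → pass.
TA (methods 2·3): 0.27 vs {0.20, 0.16, 0.09, 0.11} → pass.
TB (methods 1·2): 0.30 vs {0.15, 0.20, 0.32, 0.33} → fail.
TB (methods 1·3): 0.30 vs {0.15, 0.16, 0.32, 0.36} → fail.
TB (methods 2·3): 0.34 vs {0.20, 0.16, 0.33, 0.36} → fail.
TC (methods 1·2): 0.40 vs {0.11, 0.09, 0.32, 0.33} → pass.
TC (methods 1·3): 0.72 vs {0.11, 0.11, 0.32, 0.36} → pass.
TC (methods 2·3): 0.36 vs {0.09, 0.11, 0.33, 0.36} → fail.
4 of 9 fail.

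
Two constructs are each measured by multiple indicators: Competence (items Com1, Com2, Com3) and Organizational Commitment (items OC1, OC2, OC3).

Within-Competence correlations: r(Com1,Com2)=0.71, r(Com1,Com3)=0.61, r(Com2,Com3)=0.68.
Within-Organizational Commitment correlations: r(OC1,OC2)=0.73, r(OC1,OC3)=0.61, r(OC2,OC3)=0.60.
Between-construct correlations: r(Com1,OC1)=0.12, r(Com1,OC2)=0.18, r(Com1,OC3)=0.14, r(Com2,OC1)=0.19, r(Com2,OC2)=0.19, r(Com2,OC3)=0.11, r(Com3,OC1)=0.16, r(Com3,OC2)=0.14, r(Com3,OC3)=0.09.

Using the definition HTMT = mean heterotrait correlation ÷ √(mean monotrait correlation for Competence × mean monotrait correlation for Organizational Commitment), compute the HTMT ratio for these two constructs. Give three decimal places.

Mean between = 1.32/9 = 0.1467.
Mean within-Com = 2.00/3 = 0.6667; mean within-OC = 1.94/3 = 0.6467.
Geometric mean = √(0.6667 × 0.6467) = 0.6566.
HTMT = 0.1467 / 0.6566 = 0.223.

0.223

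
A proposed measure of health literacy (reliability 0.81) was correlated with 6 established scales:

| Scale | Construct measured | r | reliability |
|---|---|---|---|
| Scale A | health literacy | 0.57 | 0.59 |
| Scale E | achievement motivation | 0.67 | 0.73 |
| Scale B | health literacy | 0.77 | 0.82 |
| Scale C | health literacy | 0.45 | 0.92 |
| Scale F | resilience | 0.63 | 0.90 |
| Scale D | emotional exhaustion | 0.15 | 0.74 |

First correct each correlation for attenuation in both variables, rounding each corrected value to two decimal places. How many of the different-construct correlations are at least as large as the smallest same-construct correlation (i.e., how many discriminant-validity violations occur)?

2

Disattenuated r (r / √(r_scale · r_new)):
  Scale A (conv): 0.57 / √(0.59·0.81) = 0.82
  Scale E (disc): 0.67 / √(0.73·0.81) = 0.87
  Scale B (conv): 0.77 / √(0.82·0.81) = 0.94
  Scale C (conv): 0.45 / √(0.92·0.81) = 0.52
  Scale F (disc): 0.63 / √(0.90·0.81) = 0.74
  Scale D (disc): 0.15 / √(0.74·0.81) = 0.19
Smallest convergent = 0.52. Discriminant values: 0.87, 0.74, 0.19; count ≥ 0.52 → 2.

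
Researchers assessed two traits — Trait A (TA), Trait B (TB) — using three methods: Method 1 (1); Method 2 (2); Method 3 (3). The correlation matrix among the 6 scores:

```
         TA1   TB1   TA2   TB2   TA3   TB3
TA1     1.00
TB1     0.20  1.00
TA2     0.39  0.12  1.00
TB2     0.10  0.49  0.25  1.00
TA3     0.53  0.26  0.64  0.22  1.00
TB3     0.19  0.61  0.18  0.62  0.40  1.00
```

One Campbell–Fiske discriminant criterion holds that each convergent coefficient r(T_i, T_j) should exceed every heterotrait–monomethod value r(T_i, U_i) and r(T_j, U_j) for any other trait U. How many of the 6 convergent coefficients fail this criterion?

Convergent coefficients and their comparison sets:
TA (methods 1·2): 0.39 vs {0.20, 0.25} → pass.
TA (methods 1·3): 0.53 vs {0.20, 0.40} → pass.
TA (methods 2·3): 0.64 vs {0.25, 0.40} → pass.
TB (methods 1·2): 0.49 vs {0.20, 0.25} → pass.
TB (methods 1·3): 0.61 vs {0.20, 0.40} → pass.
TB (methods 2·3): 0.62 vs {0.25, 0.40} → pass.
0 of 6 fail.

0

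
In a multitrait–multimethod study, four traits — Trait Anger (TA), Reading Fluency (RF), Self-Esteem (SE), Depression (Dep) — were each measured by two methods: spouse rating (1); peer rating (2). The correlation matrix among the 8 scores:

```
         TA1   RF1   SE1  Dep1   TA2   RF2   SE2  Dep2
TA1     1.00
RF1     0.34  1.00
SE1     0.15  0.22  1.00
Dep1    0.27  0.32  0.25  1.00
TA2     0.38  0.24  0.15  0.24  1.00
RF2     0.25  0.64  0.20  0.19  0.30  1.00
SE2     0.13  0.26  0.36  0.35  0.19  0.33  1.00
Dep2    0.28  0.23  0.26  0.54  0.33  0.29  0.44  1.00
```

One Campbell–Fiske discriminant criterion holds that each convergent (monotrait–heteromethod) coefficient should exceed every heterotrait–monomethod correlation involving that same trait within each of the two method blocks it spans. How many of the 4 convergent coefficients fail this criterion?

Checking each validity diagonal entry against its comparison values:
TA (methods 1·2): 0.38 vs {0.34, 0.30, 0.15, 0.19, 0.27, 0.33} → pass.
RF (methods 1·2): 0.64 vs {0.34, 0.30, 0.22, 0.33, 0.32, 0.29} → pass.
SE (methods 1·2): 0.36 vs {0.15, 0.19, 0.22, 0.33, 0.25, 0.44} → fail.
Dep (methods 1·2): 0.54 vs {0.27, 0.33, 0.32, 0.29, 0.25, 0.44} → pass.
1 of 4 fail.

1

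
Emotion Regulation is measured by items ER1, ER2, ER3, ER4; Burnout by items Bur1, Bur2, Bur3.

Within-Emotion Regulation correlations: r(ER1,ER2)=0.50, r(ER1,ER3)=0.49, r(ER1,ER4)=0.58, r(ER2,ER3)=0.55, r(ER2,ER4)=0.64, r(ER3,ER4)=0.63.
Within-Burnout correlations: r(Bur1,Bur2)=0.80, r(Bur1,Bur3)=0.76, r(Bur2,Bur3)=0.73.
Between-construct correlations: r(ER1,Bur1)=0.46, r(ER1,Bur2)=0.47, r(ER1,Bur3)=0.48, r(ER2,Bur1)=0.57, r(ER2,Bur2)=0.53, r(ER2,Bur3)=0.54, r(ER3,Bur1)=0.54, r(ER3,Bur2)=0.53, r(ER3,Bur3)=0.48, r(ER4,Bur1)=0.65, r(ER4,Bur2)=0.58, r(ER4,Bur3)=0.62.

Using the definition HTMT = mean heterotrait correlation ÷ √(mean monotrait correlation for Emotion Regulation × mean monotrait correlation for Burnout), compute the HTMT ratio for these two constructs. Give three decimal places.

0.818

Mean heterotrait r = 6.45/12 = 0.5375.
Mean within-ER = 3.39/6 = 0.5650; mean within-Bur = 2.29/3 = 0.7633.
Geometric mean = √(0.5650 × 0.7633) = 0.6567.
HTMT = 0.5375 / 0.6567 = 0.818.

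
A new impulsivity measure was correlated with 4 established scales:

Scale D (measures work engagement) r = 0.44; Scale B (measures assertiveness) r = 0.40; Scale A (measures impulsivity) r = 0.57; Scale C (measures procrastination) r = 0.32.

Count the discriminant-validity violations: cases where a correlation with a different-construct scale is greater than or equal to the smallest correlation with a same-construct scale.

0

Convergent (same construct = impulsivity): Scale A.
Smallest convergent = 0.57. Discriminant values: 0.44, 0.40, 0.32; count ≥ 0.57 → 0.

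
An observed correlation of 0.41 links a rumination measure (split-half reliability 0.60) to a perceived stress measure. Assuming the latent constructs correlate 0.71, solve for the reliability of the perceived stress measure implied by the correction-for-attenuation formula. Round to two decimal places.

r_true = r_obs / √(r_xx · r_yy) ⇒ 0.71 = 0.41 / √(0.60 · r_yy).
√(0.60 · r_yy) = 0.41 / 0.71 = 0.5775; 0.60 · r_yy = 0.3335; r_yy = 0.3335 / 0.60 ≈ 0.56.

0.56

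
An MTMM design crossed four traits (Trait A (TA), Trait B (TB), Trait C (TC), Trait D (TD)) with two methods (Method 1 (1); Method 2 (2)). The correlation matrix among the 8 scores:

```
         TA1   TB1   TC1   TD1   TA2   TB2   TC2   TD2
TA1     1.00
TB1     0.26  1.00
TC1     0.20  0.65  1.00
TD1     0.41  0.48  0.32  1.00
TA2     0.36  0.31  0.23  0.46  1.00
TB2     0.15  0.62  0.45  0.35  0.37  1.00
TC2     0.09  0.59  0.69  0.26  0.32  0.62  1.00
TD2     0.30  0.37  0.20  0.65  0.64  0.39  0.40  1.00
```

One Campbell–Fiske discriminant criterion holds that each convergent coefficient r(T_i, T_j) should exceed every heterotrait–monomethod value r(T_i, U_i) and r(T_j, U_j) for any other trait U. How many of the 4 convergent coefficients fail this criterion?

Convergent coefficients and their comparison sets:
TA (methods 1·2): 0.36 vs {0.26, 0.37, 0.20, 0.32, 0.41, 0.64} → fail.
TB (methods 1·2): 0.62 vs {0.26, 0.37, 0.65, 0.62, 0.48, 0.39} → fail.
TC (methods 1·2): 0.69 vs {0.20, 0.32, 0.65, 0.62, 0.32, 0.40} → pass.
TD (methods 1·2): 0.65 vs {0.41, 0.64, 0.48, 0.39, 0.32, 0.40} → pass.
2 of 4 fail.

2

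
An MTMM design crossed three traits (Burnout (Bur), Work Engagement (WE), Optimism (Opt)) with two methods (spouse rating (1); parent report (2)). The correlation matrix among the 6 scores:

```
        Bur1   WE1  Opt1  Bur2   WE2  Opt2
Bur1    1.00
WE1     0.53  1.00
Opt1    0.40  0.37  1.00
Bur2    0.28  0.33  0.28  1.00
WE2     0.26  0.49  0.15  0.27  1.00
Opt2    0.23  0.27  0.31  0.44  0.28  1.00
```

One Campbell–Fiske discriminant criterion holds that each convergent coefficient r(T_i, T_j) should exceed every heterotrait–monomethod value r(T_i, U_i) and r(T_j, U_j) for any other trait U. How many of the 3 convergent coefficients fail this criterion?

Each convergent coefficient versus the relevant comparison correlations:
Bur (methods 1·2): 0.28 vs {0.53, 0.27, 0.40, 0.44} → fail.
WE (methods 1·2): 0.49 vs {0.53, 0.27, 0.37, 0.28} → fail.
Opt (methods 1·2): 0.31 vs {0.40, 0.44, 0.37, 0.28} → fail.
3 of 3 fail.

3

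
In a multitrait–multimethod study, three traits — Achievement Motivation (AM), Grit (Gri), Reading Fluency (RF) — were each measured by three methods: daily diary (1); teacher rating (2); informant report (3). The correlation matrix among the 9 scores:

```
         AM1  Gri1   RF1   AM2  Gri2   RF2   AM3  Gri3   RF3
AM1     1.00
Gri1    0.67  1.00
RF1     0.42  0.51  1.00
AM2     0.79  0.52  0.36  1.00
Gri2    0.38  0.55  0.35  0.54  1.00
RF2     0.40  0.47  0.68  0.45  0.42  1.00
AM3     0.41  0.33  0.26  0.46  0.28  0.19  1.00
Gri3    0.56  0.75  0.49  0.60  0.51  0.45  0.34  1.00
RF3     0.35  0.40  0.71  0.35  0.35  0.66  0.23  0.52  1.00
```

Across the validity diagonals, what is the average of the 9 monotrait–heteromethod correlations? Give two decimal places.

Convergent values: 0.79, 0.41, 0.46, 0.55, 0.75, 0.51, 0.68, 0.71, 0.66; mean = 5.52/9 = 0.61.

0.61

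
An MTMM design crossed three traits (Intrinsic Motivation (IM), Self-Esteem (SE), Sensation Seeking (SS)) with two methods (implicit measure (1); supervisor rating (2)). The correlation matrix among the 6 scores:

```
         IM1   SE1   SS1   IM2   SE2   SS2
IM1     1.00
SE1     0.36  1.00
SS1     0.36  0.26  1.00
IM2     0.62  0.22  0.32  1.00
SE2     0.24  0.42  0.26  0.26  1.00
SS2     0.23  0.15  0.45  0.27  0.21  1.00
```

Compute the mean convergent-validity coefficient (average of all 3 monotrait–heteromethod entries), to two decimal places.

0.50

Convergent values: 0.62, 0.42, 0.45; mean = 1.49/3 = 0.50.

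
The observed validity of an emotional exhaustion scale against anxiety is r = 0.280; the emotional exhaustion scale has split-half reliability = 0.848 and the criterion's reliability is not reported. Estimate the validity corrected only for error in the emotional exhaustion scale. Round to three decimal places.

Single correction: r_c = r_obs / √r_xx = 0.280 / √0.848 = 0.280 / 0.9209 ≈ 0.304.

0.304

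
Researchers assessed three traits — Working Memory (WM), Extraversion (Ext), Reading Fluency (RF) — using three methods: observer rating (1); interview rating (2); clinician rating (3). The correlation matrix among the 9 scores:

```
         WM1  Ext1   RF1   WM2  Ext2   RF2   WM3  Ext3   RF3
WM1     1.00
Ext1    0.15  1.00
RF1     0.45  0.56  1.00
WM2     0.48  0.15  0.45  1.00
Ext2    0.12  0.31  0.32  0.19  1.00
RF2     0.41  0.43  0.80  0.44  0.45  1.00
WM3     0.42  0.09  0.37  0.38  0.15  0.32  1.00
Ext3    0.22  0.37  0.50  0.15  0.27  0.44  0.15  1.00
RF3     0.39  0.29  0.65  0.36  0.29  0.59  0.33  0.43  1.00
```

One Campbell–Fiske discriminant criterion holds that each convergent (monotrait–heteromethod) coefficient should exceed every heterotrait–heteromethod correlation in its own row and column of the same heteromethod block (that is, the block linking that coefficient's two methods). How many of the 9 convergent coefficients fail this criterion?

Checking each validity diagonal entry against its comparison values:
WM (methods 1·2): 0.48 vs {0.12, 0.15, 0.41, 0.45} → pass.
WM (methods 1·3): 0.42 vs {0.22, 0.09, 0.39, 0.37} → pass.
WM (methods 2·3): 0.38 vs {0.15, 0.15, 0.36, 0.32} → pass.
Ext (methods 1·2): 0.31 vs {0.15, 0.12, 0.43, 0.32} → fail.
Ext (methods 1·3): 0.37 vs {0.09, 0.22, 0.29, 0.50} → fail.
Ext (methods 2·3): 0.27 vs {0.15, 0.15, 0.29, 0.44} → fail.
RF (methods 1·2): 0.80 vs {0.45, 0.41, 0.32, 0.43} → pass.
RF (methods 1·3): 0.65 vs {0.37, 0.39, 0.50, 0.29} → pass.
RF (methods 2·3): 0.59 vs {0.32, 0.36, 0.44, 0.29} → pass.
3 of 9 fail.

3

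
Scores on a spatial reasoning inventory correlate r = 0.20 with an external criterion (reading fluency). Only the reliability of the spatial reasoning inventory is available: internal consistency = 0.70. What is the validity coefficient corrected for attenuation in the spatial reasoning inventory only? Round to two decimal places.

Single correction: r_c = r_obs / √r_xx = 0.20 / √0.70 = 0.20 / 0.8367 ≈ 0.24.

0.24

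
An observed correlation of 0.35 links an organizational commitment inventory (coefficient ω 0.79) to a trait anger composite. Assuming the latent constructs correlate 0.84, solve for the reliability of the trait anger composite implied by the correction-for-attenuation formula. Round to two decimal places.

0.22

r_true = r_obs / √(r_xx · r_yy) ⇒ 0.84 = 0.35 / √(0.79 · r_yy).
√(0.79 · r_yy) = 0.35 / 0.84 = 0.4167; 0.79 · r_yy = 0.1736; r_yy = 0.1736 / 0.79 ≈ 0.22.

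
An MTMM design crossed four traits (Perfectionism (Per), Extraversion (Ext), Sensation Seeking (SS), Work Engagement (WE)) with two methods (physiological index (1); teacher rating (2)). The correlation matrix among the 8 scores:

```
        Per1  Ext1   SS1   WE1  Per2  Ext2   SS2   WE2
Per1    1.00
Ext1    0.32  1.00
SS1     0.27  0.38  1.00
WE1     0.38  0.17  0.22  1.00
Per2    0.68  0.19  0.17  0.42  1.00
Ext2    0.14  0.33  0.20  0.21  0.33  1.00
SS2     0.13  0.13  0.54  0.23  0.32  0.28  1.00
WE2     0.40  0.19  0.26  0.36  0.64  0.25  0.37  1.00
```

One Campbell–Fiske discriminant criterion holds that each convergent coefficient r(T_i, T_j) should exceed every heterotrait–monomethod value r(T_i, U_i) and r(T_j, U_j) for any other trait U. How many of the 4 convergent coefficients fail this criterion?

2

Convergent coefficients and their comparison sets:
Per (methods 1·2): 0.68 vs {0.32, 0.33, 0.27, 0.32, 0.38, 0.64} → pass.
Ext (methods 1·2): 0.33 vs {0.32, 0.33, 0.38, 0.28, 0.17, 0.25} → fail.
SS (methods 1·2): 0.54 vs {0.27, 0.32, 0.38, 0.28, 0.22, 0.37} → pass.
WE (methods 1·2): 0.36 vs {0.38, 0.64, 0.17, 0.25, 0.22, 0.37} → fail.
2 of 4 fail.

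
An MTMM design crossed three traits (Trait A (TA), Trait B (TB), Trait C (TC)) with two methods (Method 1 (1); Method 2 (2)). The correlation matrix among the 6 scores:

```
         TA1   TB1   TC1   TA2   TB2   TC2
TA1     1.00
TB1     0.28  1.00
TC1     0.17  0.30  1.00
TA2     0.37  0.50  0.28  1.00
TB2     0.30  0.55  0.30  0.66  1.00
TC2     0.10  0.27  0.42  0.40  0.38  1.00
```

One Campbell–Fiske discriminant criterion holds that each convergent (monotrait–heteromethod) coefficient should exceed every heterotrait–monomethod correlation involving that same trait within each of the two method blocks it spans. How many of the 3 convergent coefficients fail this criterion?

2

Checking each validity diagonal entry against its comparison values:
TA (methods 1·2): 0.37 vs {0.28, 0.66, 0.17, 0.40} → fail.
TB (methods 1·2): 0.55 vs {0.28, 0.66, 0.30, 0.38} → fail.
TC (methods 1·2): 0.42 vs {0.17, 0.40, 0.30, 0.38} → pass.
2 of 3 fail.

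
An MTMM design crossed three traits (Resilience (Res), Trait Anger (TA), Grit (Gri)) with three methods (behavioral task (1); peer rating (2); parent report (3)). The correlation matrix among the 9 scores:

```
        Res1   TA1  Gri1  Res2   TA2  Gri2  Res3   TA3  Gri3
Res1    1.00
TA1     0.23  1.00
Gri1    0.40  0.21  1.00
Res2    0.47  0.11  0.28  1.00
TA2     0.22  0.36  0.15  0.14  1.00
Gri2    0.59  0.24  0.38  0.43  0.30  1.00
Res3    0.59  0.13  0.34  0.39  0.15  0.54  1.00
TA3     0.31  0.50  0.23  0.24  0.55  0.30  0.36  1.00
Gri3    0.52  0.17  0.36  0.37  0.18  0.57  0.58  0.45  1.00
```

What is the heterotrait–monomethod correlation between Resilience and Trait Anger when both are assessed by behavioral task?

0.23

Different traits, same method: r(Res1, TA1) = 0.23.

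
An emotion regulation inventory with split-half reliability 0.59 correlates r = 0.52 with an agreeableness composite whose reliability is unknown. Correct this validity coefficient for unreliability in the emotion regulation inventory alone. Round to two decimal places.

Single correction: r_c = r_obs / √r_xx = 0.52 / √0.59 = 0.52 / 0.7681 ≈ 0.68.

0.68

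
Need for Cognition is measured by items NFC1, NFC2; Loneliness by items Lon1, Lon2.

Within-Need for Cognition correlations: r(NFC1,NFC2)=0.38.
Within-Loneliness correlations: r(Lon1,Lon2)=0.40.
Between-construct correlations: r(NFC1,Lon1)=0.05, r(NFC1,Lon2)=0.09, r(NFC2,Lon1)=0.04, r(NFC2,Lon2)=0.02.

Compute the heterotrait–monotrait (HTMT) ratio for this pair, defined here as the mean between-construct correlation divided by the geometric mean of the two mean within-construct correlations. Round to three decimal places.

Between-construct mean = 0.20/4 = 0.0500.
Mean within-NFC = 0.38/1 = 0.3800; mean within-Lon = 0.40/1 = 0.4000.
Geometric mean = √(0.3800 × 0.4000) = 0.3899.
HTMT = 0.0500 / 0.3899 = 0.128.

0.128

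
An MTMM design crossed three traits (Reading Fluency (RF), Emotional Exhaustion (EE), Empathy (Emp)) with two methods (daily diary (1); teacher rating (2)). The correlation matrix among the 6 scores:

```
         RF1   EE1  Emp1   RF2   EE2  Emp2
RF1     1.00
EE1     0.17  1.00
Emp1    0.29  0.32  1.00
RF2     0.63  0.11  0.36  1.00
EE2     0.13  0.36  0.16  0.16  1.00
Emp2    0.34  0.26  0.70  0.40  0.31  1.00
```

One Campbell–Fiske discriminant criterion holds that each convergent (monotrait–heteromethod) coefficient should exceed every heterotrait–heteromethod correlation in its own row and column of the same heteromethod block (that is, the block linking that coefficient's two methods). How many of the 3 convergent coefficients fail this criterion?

0

Convergent coefficients and their comparison sets:
RF (methods 1·2): 0.63 vs {0.13, 0.11, 0.34, 0.36} → pass.
EE (methods 1·2): 0.36 vs {0.11, 0.13, 0.26, 0.16} → pass.
Emp (methods 1·2): 0.70 vs {0.36, 0.34, 0.16, 0.26} → pass.
0 of 3 fail.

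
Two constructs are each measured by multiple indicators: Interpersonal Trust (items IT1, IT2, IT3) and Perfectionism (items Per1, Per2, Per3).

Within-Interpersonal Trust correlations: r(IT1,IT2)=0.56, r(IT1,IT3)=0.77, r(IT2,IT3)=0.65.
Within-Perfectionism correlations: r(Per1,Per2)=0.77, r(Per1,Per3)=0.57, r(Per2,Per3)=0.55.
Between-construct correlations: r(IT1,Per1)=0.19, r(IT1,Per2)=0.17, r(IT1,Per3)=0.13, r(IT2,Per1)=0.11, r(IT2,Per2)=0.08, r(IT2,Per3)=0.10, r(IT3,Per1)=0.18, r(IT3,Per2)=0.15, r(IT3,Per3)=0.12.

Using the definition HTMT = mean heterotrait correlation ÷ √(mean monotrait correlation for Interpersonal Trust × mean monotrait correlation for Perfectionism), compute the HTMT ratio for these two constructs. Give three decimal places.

Between-construct mean = 1.23/9 = 0.1367.
Mean within-IT = 1.98/3 = 0.6600; mean within-Per = 1.89/3 = 0.6300.
Geometric mean = √(0.6600 × 0.6300) = 0.6448.
HTMT = 0.1367 / 0.6448 = 0.212.

0.212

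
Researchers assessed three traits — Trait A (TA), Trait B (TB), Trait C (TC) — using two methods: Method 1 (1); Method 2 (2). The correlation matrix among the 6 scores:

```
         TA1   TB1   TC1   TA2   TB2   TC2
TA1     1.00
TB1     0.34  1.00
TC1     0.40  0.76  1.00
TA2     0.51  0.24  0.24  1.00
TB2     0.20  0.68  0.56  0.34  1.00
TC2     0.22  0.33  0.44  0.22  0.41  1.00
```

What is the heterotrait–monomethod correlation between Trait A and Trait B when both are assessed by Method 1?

Different traits, same method: r(TA1, TB1) = 0.34.

0.34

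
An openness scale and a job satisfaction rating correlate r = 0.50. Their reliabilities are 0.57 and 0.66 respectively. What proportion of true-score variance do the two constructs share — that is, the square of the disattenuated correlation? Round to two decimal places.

0.66

Disattenuated r = 0.50 / √(0.57 × 0.66) = 0.50 / 0.6134 = 0.8151.
Shared true-score variance = 0.8151² = 0.6644 ≈ 0.66.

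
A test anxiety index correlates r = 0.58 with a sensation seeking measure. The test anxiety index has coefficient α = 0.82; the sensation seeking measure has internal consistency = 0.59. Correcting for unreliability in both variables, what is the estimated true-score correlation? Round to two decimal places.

r_true = r_obs / √(r_xx · r_yy) = 0.58 / √(0.82 × 0.59) = 0.58 / √0.4838 = 0.58 / 0.6956 ≈ 0.83.

0.83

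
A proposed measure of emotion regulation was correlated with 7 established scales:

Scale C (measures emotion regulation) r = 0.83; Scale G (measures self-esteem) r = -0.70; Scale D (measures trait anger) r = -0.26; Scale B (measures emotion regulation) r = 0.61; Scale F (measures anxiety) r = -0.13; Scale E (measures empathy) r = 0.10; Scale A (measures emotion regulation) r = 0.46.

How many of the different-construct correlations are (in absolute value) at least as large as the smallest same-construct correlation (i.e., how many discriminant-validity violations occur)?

Convergent (same construct = emotion regulation): Scale C, Scale B, Scale A.
Smallest convergent = 0.46. Discriminant |r|: 0.70, 0.26, 0.13, 0.10; count ≥ 0.46 → 1.

1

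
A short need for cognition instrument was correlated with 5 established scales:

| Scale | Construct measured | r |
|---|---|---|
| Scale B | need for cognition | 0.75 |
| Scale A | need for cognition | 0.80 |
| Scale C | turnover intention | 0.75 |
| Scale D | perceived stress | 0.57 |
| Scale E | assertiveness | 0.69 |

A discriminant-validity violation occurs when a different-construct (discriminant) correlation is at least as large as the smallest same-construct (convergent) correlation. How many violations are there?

Convergent (same construct = need for cognition): Scale B, Scale A.
Smallest convergent = 0.75. Discriminant values: 0.75, 0.57, 0.69; count ≥ 0.75 → 1.

1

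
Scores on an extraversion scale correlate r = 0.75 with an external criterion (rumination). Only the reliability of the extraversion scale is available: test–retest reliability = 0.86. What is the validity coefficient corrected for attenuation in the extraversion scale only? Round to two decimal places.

0.81

Single correction: r_c = r_obs / √r_xx = 0.75 / √0.86 = 0.75 / 0.9274 ≈ 0.81.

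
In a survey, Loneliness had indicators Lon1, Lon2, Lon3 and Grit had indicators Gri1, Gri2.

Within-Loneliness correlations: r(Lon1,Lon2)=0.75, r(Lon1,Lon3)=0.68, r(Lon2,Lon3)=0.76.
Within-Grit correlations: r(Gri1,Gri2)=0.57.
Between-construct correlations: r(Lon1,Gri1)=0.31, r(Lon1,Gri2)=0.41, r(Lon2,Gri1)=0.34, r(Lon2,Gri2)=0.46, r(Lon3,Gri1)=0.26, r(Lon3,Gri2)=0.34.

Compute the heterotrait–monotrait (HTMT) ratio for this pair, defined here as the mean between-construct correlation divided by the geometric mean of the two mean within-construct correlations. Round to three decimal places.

0.548

Between-construct mean = 2.12/6 = 0.3533.
Mean within-Lon = 2.19/3 = 0.7300; mean within-Gri = 0.57/1 = 0.5700.
Geometric mean = √(0.7300 × 0.5700) = 0.6451.
HTMT = 0.3533 / 0.6451 = 0.548.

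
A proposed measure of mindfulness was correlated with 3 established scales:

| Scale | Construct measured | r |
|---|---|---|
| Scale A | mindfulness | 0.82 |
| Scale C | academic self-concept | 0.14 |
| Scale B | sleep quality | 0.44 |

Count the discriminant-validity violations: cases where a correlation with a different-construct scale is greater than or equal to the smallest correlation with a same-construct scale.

0

Convergent (same construct = mindfulness): Scale A.
Smallest convergent = 0.82. Discriminant values: 0.14, 0.44; count ≥ 0.82 → 0.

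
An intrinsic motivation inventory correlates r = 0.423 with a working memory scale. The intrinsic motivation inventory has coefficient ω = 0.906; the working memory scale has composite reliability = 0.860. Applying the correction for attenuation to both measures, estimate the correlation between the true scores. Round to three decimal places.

0.479

r_true = r_obs / √(r_xx · r_yy) = 0.423 / √(0.906 × 0.860) = 0.423 / √0.779160 = 0.423 / 0.8827 ≈ 0.479.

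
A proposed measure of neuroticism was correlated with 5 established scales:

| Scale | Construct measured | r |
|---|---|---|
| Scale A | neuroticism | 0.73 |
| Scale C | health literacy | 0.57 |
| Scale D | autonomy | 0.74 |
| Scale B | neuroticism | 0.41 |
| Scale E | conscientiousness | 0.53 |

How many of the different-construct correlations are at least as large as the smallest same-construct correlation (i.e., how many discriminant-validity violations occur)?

Convergent (same construct = neuroticism): Scale A, Scale B.
Smallest convergent = 0.41. Discriminant values: 0.57, 0.74, 0.53; count ≥ 0.41 → 3.

3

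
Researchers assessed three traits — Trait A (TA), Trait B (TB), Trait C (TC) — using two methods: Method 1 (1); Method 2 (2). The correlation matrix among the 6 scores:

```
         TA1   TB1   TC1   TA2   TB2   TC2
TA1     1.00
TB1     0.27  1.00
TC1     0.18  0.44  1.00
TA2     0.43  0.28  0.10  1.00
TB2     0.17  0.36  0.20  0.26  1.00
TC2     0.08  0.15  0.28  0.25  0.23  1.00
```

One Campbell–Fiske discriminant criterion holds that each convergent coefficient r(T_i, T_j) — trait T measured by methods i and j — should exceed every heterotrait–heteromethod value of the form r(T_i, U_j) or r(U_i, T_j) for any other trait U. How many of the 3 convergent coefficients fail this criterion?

Convergent coefficients and their comparison sets:
TA (methods 1·2): 0.43 vs {0.17, 0.28, 0.08, 0.10} → pass.
TB (methods 1·2): 0.36 vs {0.28, 0.17, 0.15, 0.20} → pass.
TC (methods 1·2): 0.28 vs {0.10, 0.08, 0.20, 0.15} → pass.
0 of 3 fail.

0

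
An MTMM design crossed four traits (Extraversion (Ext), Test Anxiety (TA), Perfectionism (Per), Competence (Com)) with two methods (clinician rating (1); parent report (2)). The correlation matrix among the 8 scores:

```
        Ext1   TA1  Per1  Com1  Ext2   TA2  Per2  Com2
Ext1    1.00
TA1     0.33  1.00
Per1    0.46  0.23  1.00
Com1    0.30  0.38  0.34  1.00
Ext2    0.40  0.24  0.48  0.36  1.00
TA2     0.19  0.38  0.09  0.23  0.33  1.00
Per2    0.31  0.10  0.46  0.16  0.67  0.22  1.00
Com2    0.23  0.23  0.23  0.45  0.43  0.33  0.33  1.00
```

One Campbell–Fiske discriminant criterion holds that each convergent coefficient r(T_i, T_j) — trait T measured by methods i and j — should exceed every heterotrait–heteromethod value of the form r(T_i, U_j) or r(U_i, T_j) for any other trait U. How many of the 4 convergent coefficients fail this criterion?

2

Each convergent coefficient versus the relevant comparison correlations:
Ext (methods 1·2): 0.40 vs {0.19, 0.24, 0.31, 0.48, 0.23, 0.36} → fail.
TA (methods 1·2): 0.38 vs {0.24, 0.19, 0.10, 0.09, 0.23, 0.23} → pass.
Per (methods 1·2): 0.46 vs {0.48, 0.31, 0.09, 0.10, 0.23, 0.16} → fail.
Com (methods 1·2): 0.45 vs {0.36, 0.23, 0.23, 0.23, 0.16, 0.23} → pass.
2 of 4 fail.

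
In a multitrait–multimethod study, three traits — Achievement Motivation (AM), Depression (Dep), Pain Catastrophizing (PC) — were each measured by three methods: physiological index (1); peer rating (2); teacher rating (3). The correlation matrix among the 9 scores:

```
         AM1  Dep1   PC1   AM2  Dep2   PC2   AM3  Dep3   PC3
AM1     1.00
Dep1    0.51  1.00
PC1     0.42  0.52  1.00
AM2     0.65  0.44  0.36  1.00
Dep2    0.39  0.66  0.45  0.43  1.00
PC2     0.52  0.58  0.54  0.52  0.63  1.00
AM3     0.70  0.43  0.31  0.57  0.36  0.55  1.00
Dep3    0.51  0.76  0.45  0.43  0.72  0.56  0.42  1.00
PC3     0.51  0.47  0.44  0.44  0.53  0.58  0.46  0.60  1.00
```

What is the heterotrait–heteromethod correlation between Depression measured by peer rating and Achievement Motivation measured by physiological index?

0.39

Different traits and methods: r(Dep2, AM1) = 0.39.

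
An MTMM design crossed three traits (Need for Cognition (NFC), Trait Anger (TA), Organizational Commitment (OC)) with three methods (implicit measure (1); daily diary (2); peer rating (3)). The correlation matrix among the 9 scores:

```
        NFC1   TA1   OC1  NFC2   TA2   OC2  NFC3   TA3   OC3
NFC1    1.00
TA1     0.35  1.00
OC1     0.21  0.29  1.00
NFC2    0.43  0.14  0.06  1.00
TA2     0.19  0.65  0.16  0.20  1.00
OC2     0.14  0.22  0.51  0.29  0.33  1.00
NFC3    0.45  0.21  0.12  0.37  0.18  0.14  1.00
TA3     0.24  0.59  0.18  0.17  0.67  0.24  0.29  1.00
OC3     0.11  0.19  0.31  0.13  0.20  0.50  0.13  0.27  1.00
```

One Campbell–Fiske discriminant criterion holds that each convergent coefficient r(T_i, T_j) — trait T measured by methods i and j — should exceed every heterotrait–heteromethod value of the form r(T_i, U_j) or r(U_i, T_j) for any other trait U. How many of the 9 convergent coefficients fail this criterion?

0

Convergent coefficients and their comparison sets:
NFC (methods 1·2): 0.43 vs {0.19, 0.14, 0.14, 0.06} → pass.
NFC (methods 1·3): 0.45 vs {0.24, 0.21, 0.11, 0.12} → pass.
NFC (methods 2·3): 0.37 vs {0.17, 0.18, 0.13, 0.14} → pass.
TA (methods 1·2): 0.65 vs {0.14, 0.19, 0.22, 0.16} → pass.
TA (methods 1·3): 0.59 vs {0.21, 0.24, 0.19, 0.18} → pass.
TA (methods 2·3): 0.67 vs {0.18, 0.17, 0.20, 0.24} → pass.
OC (methods 1·2): 0.51 vs {0.06, 0.14, 0.16, 0.22} → pass.
OC (methods 1·3): 0.31 vs {0.12, 0.11, 0.18, 0.19} → pass.
OC (methods 2·3): 0.50 vs {0.14, 0.13, 0.24, 0.20} → pass.
0 of 9 fail.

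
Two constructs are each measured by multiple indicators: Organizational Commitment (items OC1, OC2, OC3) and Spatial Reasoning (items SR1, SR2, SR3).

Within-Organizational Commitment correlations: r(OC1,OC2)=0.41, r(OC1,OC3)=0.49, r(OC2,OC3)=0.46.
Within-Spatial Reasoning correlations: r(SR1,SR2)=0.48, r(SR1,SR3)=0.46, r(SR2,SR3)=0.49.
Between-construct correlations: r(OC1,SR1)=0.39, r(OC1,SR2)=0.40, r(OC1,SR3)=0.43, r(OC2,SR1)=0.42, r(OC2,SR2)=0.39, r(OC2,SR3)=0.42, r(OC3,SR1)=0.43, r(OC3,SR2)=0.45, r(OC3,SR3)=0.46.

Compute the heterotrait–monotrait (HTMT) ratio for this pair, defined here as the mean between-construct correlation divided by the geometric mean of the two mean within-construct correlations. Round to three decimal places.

0.906

Mean between = 3.79/9 = 0.4211.
Mean within-OC = 1.36/3 = 0.4533; mean within-SR = 1.43/3 = 0.4767.
Geometric mean = √(0.4533 × 0.4767) = 0.4649.
HTMT = 0.4211 / 0.4649 = 0.906.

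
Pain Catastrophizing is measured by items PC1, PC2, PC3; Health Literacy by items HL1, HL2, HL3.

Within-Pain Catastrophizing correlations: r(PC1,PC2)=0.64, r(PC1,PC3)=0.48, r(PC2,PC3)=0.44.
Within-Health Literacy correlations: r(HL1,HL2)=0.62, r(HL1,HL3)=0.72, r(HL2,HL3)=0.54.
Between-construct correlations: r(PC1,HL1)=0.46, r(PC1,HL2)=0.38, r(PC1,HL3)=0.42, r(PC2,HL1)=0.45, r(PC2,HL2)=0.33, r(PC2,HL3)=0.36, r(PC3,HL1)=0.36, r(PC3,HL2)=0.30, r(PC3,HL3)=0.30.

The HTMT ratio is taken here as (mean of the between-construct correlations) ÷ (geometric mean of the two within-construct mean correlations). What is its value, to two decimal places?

0.65

Between-construct mean = 3.36/9 = 0.3733.
Mean within-PC = 1.56/3 = 0.5200; mean within-HL = 1.88/3 = 0.6267.
Geometric mean = √(0.5200 × 0.6267) = 0.5709.
HTMT = 0.3733 / 0.5709 = 0.65.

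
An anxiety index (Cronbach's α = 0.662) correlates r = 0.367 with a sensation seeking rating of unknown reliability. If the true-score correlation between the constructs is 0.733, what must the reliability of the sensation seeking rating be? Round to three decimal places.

r_true = r_obs / √(r_xx · r_yy) ⇒ 0.733 = 0.367 / √(0.662 · r_yy).
√(0.662 · r_yy) = 0.367 / 0.733 = 0.5007; 0.662 · r_yy = 0.2507; r_yy = 0.2507 / 0.662 ≈ 0.379.

0.379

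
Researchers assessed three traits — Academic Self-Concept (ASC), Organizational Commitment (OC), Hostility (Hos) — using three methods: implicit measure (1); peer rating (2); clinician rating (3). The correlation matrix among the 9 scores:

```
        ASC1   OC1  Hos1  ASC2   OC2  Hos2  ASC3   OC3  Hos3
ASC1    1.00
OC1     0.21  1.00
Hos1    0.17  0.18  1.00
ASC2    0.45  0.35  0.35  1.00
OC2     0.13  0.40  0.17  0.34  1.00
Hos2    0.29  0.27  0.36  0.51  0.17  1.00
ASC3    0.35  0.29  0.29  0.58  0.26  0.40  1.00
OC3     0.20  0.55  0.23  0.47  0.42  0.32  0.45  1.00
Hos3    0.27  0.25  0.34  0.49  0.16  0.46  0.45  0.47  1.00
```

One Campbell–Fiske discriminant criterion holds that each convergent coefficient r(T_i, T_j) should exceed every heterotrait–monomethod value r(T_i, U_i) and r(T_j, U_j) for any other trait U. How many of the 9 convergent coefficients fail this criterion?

Convergent coefficients and their comparison sets:
ASC (methods 1·2): 0.45 vs {0.21, 0.34, 0.17, 0.51} → fail.
ASC (methods 1·3): 0.35 vs {0.21, 0.45, 0.17, 0.45} → fail.
ASC (methods 2·3): 0.58 vs {0.34, 0.45, 0.51, 0.45} → pass.
OC (methods 1·2): 0.40 vs {0.21, 0.34, 0.18, 0.17} → pass.
OC (methods 1·3): 0.55 vs {0.21, 0.45, 0.18, 0.47} → pass.
OC (methods 2·3): 0.42 vs {0.34, 0.45, 0.17, 0.47} → fail.
Hos (methods 1·2): 0.36 vs {0.17, 0.51, 0.18, 0.17} → fail.
Hos (methods 1·3): 0.34 vs {0.17, 0.45, 0.18, 0.47} → fail.
Hos (methods 2·3): 0.46 vs {0.51, 0.45, 0.17, 0.47} → fail.
6 of 9 fail.

6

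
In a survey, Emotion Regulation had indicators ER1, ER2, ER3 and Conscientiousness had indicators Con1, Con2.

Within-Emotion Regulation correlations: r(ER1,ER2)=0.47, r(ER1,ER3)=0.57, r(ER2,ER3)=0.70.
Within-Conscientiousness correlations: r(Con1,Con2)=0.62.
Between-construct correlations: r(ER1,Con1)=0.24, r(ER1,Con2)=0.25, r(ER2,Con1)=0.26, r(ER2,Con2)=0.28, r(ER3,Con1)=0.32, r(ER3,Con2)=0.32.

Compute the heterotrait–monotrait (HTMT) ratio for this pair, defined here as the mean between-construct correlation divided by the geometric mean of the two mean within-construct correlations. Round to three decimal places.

0.464

Between-construct mean = 1.67/6 = 0.2783.
Mean within-ER = 1.74/3 = 0.5800; mean within-Con = 0.62/1 = 0.6200.
Geometric mean = √(0.5800 × 0.6200) = 0.5997.
HTMT = 0.2783 / 0.5997 = 0.464.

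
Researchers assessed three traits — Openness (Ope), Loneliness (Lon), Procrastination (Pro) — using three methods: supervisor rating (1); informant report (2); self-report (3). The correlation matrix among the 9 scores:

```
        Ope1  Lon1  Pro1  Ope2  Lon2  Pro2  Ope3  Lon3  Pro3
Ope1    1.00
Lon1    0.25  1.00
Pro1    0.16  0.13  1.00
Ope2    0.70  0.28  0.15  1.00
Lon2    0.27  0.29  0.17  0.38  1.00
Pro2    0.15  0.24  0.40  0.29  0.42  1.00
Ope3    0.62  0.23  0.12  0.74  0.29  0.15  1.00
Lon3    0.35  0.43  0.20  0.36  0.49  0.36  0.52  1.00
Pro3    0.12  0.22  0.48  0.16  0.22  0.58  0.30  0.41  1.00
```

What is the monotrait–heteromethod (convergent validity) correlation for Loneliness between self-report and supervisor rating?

Same trait (Lon), different methods: r(Lon3, Lon1) = 0.43.

0.43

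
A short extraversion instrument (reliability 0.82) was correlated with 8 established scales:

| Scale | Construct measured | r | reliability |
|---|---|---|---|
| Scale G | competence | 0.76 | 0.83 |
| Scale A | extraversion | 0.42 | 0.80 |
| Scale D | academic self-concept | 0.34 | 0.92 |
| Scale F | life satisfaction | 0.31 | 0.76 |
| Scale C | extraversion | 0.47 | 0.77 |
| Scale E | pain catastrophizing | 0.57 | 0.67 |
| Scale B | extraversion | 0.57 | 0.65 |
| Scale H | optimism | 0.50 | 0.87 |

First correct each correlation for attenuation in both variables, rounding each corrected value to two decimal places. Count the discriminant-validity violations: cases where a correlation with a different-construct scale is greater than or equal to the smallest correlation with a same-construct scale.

3

Disattenuated r (r / √(r_scale · r_new)):
  Scale G (disc): 0.76 / √(0.83·0.82) = 0.92
  Scale A (conv): 0.42 / √(0.80·0.82) = 0.52
  Scale D (disc): 0.34 / √(0.92·0.82) = 0.39
  Scale F (disc): 0.31 / √(0.76·0.82) = 0.39
  Scale C (conv): 0.47 / √(0.77·0.82) = 0.59
  Scale E (disc): 0.57 / √(0.67·0.82) = 0.77
  Scale B (conv): 0.57 / √(0.65·0.82) = 0.78
  Scale H (disc): 0.50 / √(0.87·0.82) = 0.59
Smallest convergent = 0.52. Discriminant values: 0.92, 0.39, 0.39, 0.77, 0.59; count ≥ 0.52 → 3.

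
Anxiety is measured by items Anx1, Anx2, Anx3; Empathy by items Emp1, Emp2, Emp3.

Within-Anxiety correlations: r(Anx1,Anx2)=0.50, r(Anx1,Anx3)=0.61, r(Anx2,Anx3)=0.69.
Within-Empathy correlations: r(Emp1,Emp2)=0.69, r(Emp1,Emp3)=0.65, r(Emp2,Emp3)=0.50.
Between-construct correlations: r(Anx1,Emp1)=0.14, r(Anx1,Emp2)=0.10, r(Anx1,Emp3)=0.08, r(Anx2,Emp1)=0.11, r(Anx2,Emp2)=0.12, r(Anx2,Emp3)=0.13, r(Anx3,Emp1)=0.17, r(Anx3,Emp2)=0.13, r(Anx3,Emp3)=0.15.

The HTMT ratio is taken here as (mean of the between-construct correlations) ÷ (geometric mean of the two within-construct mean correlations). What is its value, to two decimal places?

0.21

Between-construct mean = 1.13/9 = 0.1256.
Mean within-Anx = 1.80/3 = 0.6000; mean within-Emp = 1.84/3 = 0.6133.
Geometric mean = √(0.6000 × 0.6133) = 0.6066.
HTMT = 0.1256 / 0.6066 = 0.21.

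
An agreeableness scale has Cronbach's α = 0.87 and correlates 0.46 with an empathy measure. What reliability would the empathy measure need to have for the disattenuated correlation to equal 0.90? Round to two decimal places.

0.30

r_true = r_obs / √(r_xx · r_yy) ⇒ 0.90 = 0.46 / √(0.87 · r_yy).
√(0.87 · r_yy) = 0.46 / 0.90 = 0.5111; 0.87 · r_yy = 0.2612; r_yy = 0.2612 / 0.87 ≈ 0.30.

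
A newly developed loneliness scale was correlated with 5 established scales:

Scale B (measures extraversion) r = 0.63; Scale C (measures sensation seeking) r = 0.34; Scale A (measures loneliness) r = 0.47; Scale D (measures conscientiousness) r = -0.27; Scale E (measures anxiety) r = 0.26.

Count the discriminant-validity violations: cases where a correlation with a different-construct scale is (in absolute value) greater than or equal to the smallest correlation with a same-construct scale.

1

Convergent (same construct = loneliness): Scale A.
Smallest convergent = 0.47. Discriminant |r|: 0.63, 0.34, 0.27, 0.26; count ≥ 0.47 → 1.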